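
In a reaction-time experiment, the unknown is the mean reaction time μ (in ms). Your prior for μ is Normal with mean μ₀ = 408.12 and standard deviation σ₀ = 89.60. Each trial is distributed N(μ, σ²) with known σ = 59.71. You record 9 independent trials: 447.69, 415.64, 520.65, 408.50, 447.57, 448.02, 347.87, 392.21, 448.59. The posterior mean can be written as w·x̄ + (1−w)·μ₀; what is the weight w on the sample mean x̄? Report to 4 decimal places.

0.9530

For Normal data with known variance σ², a Normal(μ₀, σ₀²) prior on μ is conjugate. Posterior precision = 1/σ₀² + n/σ²; posterior mean is the precision-weighted average of μ₀ and x̄.
σ₀² = 89.60² = 8028.16, σ² = 59.71² = 3565.2841. Prior precision 1/σ₀² = 1/8028.16; data precision n/σ² = 9/3565.2841.
w = (n/σ²)/(1/σ₀² + n/σ²) = n·σ₀²/(σ² + n·σ₀²) = 9·8028.16/(3565.2841 + 9·8028.16) = 72253.44/75818.7241 = 0.9530.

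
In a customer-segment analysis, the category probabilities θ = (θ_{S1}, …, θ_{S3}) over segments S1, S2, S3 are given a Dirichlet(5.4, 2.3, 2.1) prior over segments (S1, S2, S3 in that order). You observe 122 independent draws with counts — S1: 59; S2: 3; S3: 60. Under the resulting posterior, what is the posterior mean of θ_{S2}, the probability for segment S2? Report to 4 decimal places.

The Dirichlet prior is conjugate to the Multinomial likelihood: each posterior αⱼ = prior αⱼ + observed count nⱼ.
Posterior concentration: (64.4, 5.3, 62.1), total = 131.8.
E[θ_{S2}|data] = α_{S2}/Σα = 5.3/131.8 = 0.0402.

0.0402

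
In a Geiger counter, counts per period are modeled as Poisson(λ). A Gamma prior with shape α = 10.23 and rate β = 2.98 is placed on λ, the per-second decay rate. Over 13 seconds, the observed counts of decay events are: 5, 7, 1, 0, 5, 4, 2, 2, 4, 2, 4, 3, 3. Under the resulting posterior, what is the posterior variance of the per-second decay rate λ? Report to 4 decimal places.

0.2045

With a Gamma(shape α, rate β) prior, the Poisson likelihood is conjugate: the posterior is Gamma(α + ΣXᵢ, β + n).
Sum of counts S = 42 over n = 13 seconds.
Posterior: Gamma(α+S, β+n) = Gamma(10.23+42, 2.98+13) = Gamma(52.23, 15.98).
Var = α/β² = 52.23/15.98² = 0.2045.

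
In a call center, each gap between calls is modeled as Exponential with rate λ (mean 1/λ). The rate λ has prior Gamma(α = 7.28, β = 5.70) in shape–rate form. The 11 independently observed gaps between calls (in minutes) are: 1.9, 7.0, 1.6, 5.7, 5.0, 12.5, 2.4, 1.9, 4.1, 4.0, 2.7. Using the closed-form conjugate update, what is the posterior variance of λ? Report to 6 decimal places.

With a Gamma(shape α, rate β) prior on the exponential rate λ, the posterior after n observations with total T = Σxᵢ is Gamma(α+n, β+T).
Sum of observations T = 48.8 minutes; n = 11.
Posterior: Gamma(7.28+11, 5.70+48.8) = Gamma(18.28, 54.50).
Var = α/β² = 0.006154.

0.006154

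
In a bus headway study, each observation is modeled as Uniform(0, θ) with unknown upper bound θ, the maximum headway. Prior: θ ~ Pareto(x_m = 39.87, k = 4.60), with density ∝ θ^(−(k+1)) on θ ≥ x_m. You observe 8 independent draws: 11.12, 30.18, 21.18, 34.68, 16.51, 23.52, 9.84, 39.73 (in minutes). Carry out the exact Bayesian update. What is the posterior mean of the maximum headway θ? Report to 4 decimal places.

43.3071

A Pareto(scale x_m, shape k) prior on the upper bound θ of Uniform(0, θ) is conjugate: posterior is Pareto(max(x_m, max xᵢ), k + n).
Sample maximum = 39.73; prior scale x_m = 39.87 → posterior scale = max = 39.87.
Posterior shape = 4.60 + 8 = 12.60.
E[θ|data] = k·x_m/(k−1) = 12.60·39.87/11.60 = 43.3071.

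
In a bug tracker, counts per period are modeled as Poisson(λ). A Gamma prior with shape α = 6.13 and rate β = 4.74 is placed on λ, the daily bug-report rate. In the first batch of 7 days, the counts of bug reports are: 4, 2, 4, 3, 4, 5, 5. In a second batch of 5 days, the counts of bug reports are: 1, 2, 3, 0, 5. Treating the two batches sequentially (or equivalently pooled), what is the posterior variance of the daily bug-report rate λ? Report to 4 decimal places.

With a Gamma(shape α, rate β) prior, the Poisson likelihood is conjugate: the posterior is Gamma(α + ΣXᵢ, β + n).
Batch 1: sum of counts S = 27 over n = 7 days.
After batch 1: Gamma(α+S, β+n) = Gamma(6.13+27, 4.74+7) = Gamma(33.13, 11.74).
Batch 2: sum of counts S = 11 over n = 5 days.
After batch 2: Gamma(α+S, β+n) = Gamma(33.13+11, 11.74+5) = Gamma(44.13, 16.74).
Var = α/β² = 44.13/16.74² = 0.1575.

0.1575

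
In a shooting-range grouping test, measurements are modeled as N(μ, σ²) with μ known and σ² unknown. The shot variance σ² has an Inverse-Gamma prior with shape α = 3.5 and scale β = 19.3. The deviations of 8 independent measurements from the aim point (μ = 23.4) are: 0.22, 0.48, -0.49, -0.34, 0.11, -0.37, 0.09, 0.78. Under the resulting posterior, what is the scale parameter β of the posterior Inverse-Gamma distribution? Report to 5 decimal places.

With known mean μ and an Inverse-Gamma(α, β) prior on σ², the Normal likelihood is conjugate: posterior is Inv-Gamma(α + n/2, β + Σ(xᵢ−μ)²/2).
Σ(xᵢ−μ)² = (0.22)² + (0.48)² + (-0.49)² + (-0.34)² + (0.11)² + (-0.37)² + (0.09)² + (0.78)² = 1.4000.
Posterior: Inv-Gamma(3.5 + 8/2, 19.3 + 1.4000/2) = Inv-Gamma(7.50, 20.00000).
Posterior β = 20.00000.

20.00000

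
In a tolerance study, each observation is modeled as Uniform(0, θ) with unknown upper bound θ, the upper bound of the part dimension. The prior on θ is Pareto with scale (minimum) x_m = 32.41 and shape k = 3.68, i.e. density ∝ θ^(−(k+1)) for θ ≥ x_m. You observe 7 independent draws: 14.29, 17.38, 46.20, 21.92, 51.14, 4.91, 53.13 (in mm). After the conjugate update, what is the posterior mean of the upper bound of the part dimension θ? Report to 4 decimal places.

A Pareto(scale x_m, shape k) prior on the upper bound θ of Uniform(0, θ) is conjugate: posterior is Pareto(max(x_m, max xᵢ), k + n).
Sample maximum = 53.13; prior scale x_m = 32.41 → posterior scale = max = 53.13.
Posterior shape = 3.68 + 7 = 10.68.
E[θ|data] = k·x_m/(k−1) = 10.68·53.13/9.68 = 58.6186.

58.6186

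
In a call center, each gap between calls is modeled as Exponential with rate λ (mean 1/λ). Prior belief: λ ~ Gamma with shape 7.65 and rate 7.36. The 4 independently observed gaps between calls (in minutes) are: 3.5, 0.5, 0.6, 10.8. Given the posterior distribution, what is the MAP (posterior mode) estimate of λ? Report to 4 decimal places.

0.4679

With a Gamma(shape α, rate β) prior on the exponential rate λ, the posterior after n observations with total T = Σxᵢ is Gamma(α+n, β+T).
Sum of observations T = 15.4 minutes; n = 4.
Posterior: Gamma(7.65+4, 7.36+15.4) = Gamma(11.65, 22.76).
Mode = (α−1)/β = 0.4679.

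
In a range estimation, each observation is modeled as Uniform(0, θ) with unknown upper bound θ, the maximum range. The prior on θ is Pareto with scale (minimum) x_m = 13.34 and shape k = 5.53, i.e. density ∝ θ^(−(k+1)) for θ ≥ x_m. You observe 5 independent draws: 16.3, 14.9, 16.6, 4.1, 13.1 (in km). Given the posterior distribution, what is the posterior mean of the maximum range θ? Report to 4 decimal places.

A Pareto(scale x_m, shape k) prior on the upper bound θ of Uniform(0, θ) is conjugate: posterior is Pareto(max(x_m, max xᵢ), k + n).
Sample maximum = 16.6; prior scale x_m = 13.34 → posterior scale = max = 16.60.
Posterior shape = 5.53 + 5 = 10.53.
E[θ|data] = k·x_m/(k−1) = 10.53·16.60/9.53 = 18.3419.

18.3419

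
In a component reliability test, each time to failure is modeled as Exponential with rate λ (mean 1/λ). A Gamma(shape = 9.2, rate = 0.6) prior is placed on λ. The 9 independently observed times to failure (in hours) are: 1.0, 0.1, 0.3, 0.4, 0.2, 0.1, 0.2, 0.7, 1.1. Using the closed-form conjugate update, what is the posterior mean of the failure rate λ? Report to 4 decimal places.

3.8723

With a Gamma(shape α, rate β) prior on the exponential rate λ, the posterior after n observations with total T = Σxᵢ is Gamma(α+n, β+T).
Sum of observations T = 4.1 hours; n = 9.
Posterior: Gamma(9.2+9, 0.6+4.1) = Gamma(18.2, 4.7).
Posterior mean of λ = α/β = 18.2/4.7 = 3.8723.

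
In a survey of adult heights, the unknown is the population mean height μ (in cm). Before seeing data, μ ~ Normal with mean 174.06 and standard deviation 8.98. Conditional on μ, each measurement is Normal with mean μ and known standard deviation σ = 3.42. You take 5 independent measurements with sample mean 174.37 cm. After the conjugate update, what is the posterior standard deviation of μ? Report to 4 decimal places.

1.5078

For Normal data with known variance σ², a Normal(μ₀, σ₀²) prior on μ is conjugate. Posterior precision = 1/σ₀² + n/σ²; posterior mean is the precision-weighted average of μ₀ and x̄.
σ₀² = 8.98² = 80.6404, σ² = 3.42² = 11.6964; σ² + n·σ₀² = 11.6964 + 5·80.6404 = 414.8984.
Posterior precision = 1/σ₀² + n/σ² = 1/80.6404 + 5/11.6964 = (σ² + n·σ₀²)/(σ₀²σ²) = 414.8984/(80.6404·11.6964); posterior variance σₙ² = σ₀²σ²/(σ² + n·σ₀²) = 80.6404·11.6964/414.8984 = 2.273333.
Posterior SD = √σₙ² = √(80.6404·11.6964/414.8984) = 1.5078.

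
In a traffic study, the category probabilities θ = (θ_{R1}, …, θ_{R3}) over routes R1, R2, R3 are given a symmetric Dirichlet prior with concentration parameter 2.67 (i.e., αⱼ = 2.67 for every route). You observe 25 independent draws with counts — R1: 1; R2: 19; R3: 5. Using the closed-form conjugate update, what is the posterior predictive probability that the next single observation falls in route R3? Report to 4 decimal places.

0.2324

The Dirichlet prior is conjugate to the Multinomial likelihood: each posterior αⱼ = prior αⱼ + observed count nⱼ.
Posterior concentration: (3.67, 21.67, 7.67), total = 33.01.
P(next = R3 | data) = α_{R3}/Σα = 0.2324.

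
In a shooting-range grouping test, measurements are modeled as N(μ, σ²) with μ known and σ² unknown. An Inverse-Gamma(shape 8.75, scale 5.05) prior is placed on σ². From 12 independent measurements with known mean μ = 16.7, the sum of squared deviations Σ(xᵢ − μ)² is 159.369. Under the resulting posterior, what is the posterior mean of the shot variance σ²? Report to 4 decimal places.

6.1625

With known mean μ and an Inverse-Gamma(α, β) prior on σ², the Normal likelihood is conjugate: posterior is Inv-Gamma(α + n/2, β + Σ(xᵢ−μ)²/2).
Posterior: Inv-Gamma(8.75 + 12/2, 5.05 + 159.369/2) = Inv-Gamma(14.75, 84.7345).
E[σ²|data] = β/(α−1) = 84.7345/13.75 = 6.1625.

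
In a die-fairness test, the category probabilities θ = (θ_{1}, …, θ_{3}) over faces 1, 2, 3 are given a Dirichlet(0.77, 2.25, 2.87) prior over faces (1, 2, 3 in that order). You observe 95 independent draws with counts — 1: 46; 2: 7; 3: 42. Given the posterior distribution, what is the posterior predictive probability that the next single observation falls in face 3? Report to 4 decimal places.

The Dirichlet prior is conjugate to the Multinomial likelihood: each posterior αⱼ = prior αⱼ + observed count nⱼ.
Posterior concentration: (46.77, 9.25, 44.87), total = 100.89.
P(next = 3 | data) = α_{3}/Σα = 0.4447.

0.4447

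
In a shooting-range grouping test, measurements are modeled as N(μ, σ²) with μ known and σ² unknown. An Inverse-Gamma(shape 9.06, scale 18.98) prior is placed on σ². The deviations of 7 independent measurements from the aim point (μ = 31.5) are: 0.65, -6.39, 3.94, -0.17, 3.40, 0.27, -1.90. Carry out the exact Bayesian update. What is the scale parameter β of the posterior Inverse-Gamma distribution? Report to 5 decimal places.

55.00500

With known mean μ and an Inverse-Gamma(α, β) prior on σ², the Normal likelihood is conjugate: posterior is Inv-Gamma(α + n/2, β + Σ(xᵢ−μ)²/2).
Σ(xᵢ−μ)² = (0.65)² + (-6.39)² + (3.94)² + (-0.17)² + (3.40)² + (0.27)² + (-1.90)² = 72.0500.
Posterior: Inv-Gamma(9.06 + 7/2, 18.98 + 72.0500/2) = Inv-Gamma(12.56, 55.00500).
Posterior β = 55.00500.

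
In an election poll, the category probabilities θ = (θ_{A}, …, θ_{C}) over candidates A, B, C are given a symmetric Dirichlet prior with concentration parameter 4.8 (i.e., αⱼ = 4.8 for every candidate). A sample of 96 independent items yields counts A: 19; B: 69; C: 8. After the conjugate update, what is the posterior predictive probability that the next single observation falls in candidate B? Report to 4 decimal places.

The Dirichlet prior is conjugate to the Multinomial likelihood: each posterior αⱼ = prior αⱼ + observed count nⱼ.
Posterior concentration: (23.8, 73.8, 12.8), total = 110.4.
P(next = B | data) = α_{B}/Σα = 0.6685.

0.6685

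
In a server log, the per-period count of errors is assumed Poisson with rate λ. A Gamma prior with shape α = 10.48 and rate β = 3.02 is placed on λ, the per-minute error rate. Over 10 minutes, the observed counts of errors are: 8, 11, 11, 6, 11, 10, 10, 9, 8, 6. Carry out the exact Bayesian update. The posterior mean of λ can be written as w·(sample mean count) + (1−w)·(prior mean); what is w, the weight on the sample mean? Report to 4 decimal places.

0.7680

With a Gamma(shape α, rate β) prior, the Poisson likelihood is conjugate: the posterior is Gamma(α + ΣXᵢ, β + n).
Posterior mean = (α₀+S)/(β₀+n) = [n/(β₀+n)]·(S/n) + [β₀/(β₀+n)]·(α₀/β₀), so only n and β₀ enter the weight.
Weight on data w = n/(β₀+n) = 10/(3.02+10) = 10/13.02 = 0.7680.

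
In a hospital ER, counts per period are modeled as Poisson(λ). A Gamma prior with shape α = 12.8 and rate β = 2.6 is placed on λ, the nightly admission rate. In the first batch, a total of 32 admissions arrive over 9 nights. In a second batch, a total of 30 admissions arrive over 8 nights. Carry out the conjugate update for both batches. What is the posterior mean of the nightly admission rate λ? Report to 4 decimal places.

3.8163

With a Gamma(shape α, rate β) prior, the Poisson likelihood is conjugate: the posterior is Gamma(α + ΣXᵢ, β + n).
After batch 1: Gamma(α+S, β+n) = Gamma(12.8+32, 2.6+9) = Gamma(44.8, 11.6).
After batch 2: Gamma(α+S, β+n) = Gamma(44.8+30, 11.6+8) = Gamma(74.8, 19.6).
Posterior mean = α/β = 74.8/19.6 = 3.8163.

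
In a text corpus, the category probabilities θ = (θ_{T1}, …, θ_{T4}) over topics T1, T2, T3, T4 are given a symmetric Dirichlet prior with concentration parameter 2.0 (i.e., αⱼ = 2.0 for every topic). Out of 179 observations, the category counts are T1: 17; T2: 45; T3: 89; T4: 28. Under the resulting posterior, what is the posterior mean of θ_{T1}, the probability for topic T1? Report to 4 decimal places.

The Dirichlet prior is conjugate to the Multinomial likelihood: each posterior αⱼ = prior αⱼ + observed count nⱼ.
Posterior concentration: (19.0, 47.0, 91.0, 30.0), total = 187.0.
E[θ_{T1}|data] = α_{T1}/Σα = 19.0/187.0 = 0.1016.

0.1016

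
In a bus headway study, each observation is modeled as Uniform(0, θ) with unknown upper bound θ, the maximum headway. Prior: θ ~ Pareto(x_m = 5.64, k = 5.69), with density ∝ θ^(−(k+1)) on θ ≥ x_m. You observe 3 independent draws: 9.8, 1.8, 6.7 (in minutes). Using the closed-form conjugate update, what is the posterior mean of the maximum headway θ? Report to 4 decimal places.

A Pareto(scale x_m, shape k) prior on the upper bound θ of Uniform(0, θ) is conjugate: posterior is Pareto(max(x_m, max xᵢ), k + n).
Sample maximum = 9.8; prior scale x_m = 5.64 → posterior scale = max = 9.80.
Posterior shape = 5.69 + 3 = 8.69.
E[θ|data] = k·x_m/(k−1) = 8.69·9.80/7.69 = 11.0744.

11.0744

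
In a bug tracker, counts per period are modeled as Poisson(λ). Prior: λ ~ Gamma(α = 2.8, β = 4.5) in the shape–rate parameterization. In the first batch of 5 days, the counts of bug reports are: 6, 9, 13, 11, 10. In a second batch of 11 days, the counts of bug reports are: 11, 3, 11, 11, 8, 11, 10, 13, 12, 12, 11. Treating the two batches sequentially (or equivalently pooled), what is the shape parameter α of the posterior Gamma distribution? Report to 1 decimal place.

164.8

With a Gamma(shape α, rate β) prior, the Poisson likelihood is conjugate: the posterior is Gamma(α + ΣXᵢ, β + n).
Batch 1: sum of counts S = 49 over n = 5 days.
After batch 1: Gamma(α+S, β+n) = Gamma(2.8+49, 4.5+5) = Gamma(51.8, 9.5).
Batch 2: sum of counts S = 113 over n = 11 days.
After batch 2: Gamma(α+S, β+n) = Gamma(51.8+113, 9.5+11) = Gamma(164.8, 20.5).
Posterior α = 164.8.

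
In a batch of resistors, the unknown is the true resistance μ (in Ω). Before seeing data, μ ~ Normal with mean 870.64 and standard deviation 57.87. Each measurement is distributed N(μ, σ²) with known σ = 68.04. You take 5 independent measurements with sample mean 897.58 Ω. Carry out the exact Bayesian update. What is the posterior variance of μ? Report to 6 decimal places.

For Normal data with known variance σ², a Normal(μ₀, σ₀²) prior on μ is conjugate. Posterior precision = 1/σ₀² + n/σ²; posterior mean is the precision-weighted average of μ₀ and x̄.
σ₀² = 57.87² = 3348.9369, σ² = 68.04² = 4629.4416; σ² + n·σ₀² = 4629.4416 + 5·3348.9369 = 21374.1261.
Posterior precision = 1/σ₀² + n/σ² = 1/3348.9369 + 5/4629.4416 = (σ² + n·σ₀²)/(σ₀²σ²) = 21374.1261/(3348.9369·4629.4416); posterior variance σₙ² = σ₀²σ²/(σ² + n·σ₀²) = 3348.9369·4629.4416/21374.1261 = 725.349319.

725.349319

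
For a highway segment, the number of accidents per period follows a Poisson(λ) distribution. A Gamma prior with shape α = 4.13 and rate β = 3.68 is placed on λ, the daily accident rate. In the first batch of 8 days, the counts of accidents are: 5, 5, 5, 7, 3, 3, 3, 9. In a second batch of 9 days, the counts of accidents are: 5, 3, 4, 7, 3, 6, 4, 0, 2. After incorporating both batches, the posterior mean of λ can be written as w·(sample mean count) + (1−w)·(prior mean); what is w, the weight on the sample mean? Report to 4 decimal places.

With a Gamma(shape α, rate β) prior, the Poisson likelihood is conjugate: the posterior is Gamma(α + ΣXᵢ, β + n).
Total number of days: n = 8 + 9 = 17.
Posterior mean = (α₀+S)/(β₀+n) = [n/(β₀+n)]·(S/n) + [β₀/(β₀+n)]·(α₀/β₀), so only n and β₀ enter the weight.
Weight on data w = n/(β₀+n) = 17/(3.68+17) = 17/20.68 = 0.8221.

0.8221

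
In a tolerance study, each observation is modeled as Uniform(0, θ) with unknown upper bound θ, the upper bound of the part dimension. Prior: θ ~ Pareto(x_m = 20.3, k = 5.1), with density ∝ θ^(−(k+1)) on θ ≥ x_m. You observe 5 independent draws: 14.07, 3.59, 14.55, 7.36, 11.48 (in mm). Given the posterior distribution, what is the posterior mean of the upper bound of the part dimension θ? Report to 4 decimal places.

A Pareto(scale x_m, shape k) prior on the upper bound θ of Uniform(0, θ) is conjugate: posterior is Pareto(max(x_m, max xᵢ), k + n).
Sample maximum = 14.55; prior scale x_m = 20.3 → posterior scale = max = 20.30.
Posterior shape = 5.1 + 5 = 10.1.
E[θ|data] = k·x_m/(k−1) = 10.1·20.30/9.1 = 22.5308.

22.5308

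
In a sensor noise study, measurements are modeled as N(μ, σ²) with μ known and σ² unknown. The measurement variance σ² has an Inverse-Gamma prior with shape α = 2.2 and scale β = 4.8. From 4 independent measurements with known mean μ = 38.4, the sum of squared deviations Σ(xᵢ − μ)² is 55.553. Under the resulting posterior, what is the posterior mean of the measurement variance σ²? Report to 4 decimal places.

With known mean μ and an Inverse-Gamma(α, β) prior on σ², the Normal likelihood is conjugate: posterior is Inv-Gamma(α + n/2, β + Σ(xᵢ−μ)²/2).
Posterior: Inv-Gamma(2.2 + 4/2, 4.8 + 55.553/2) = Inv-Gamma(4.20, 32.5765).
E[σ²|data] = β/(α−1) = 32.5765/3.20 = 10.1802.

10.1802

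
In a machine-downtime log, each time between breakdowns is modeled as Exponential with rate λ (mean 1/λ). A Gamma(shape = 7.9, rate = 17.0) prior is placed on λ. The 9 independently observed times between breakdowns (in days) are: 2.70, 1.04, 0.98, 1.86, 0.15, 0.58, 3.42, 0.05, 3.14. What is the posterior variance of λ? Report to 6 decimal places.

0.017677

With a Gamma(shape α, rate β) prior on the exponential rate λ, the posterior after n observations with total T = Σxᵢ is Gamma(α+n, β+T).
Sum of observations T = 13.92 days; n = 9.
Posterior: Gamma(7.9+9, 17.0+13.92) = Gamma(16.9, 30.92).
Var = α/β² = 0.017677.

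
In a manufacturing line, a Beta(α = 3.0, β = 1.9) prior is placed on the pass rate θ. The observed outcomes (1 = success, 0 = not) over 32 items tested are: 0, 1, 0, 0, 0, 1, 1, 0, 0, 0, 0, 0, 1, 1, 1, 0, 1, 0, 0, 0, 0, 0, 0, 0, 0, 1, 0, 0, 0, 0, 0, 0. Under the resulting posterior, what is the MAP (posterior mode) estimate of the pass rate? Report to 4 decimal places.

0.2865

The Beta prior is conjugate to a Binomial/Bernoulli likelihood; the update adds successes to α and failures to β.
Posterior: Beta(α+k, β+n−k) = Beta(3.0+8, 1.9+24) = Beta(11.0, 25.9).
Mode of Beta(a,b) for a,b>1 is (a−1)/(a+b−2) = 10.0/34.9 = 0.2865.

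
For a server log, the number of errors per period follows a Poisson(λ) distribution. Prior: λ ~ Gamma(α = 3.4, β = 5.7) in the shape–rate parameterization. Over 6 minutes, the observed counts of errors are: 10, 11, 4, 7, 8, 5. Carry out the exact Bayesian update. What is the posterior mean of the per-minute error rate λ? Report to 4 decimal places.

4.1368

With a Gamma(shape α, rate β) prior, the Poisson likelihood is conjugate: the posterior is Gamma(α + ΣXᵢ, β + n).
Sum of counts S = 45 over n = 6 minutes.
Posterior: Gamma(α+S, β+n) = Gamma(3.4+45, 5.7+6) = Gamma(48.4, 11.7).
Posterior mean = α/β = 48.4/11.7 = 4.1368.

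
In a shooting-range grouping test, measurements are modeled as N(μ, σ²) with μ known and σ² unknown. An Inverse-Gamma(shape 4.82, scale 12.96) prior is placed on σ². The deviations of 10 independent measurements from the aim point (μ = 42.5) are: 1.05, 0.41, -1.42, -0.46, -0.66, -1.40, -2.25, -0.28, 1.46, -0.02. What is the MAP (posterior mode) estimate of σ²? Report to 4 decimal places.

1.8062

With known mean μ and an Inverse-Gamma(α, β) prior on σ², the Normal likelihood is conjugate: posterior is Inv-Gamma(α + n/2, β + Σ(xᵢ−μ)²/2).
Σ(xᵢ−μ)² = (1.05)² + (0.41)² + (-1.42)² + (-0.46)² + (-0.66)² + (-1.40)² + (-2.25)² + (-0.28)² + (1.46)² + (-0.02)² = 13.1671.
Posterior: Inv-Gamma(4.82 + 10/2, 12.96 + 13.1671/2) = Inv-Gamma(9.82, 19.54355).
Mode = β/(α+1) = 19.54355/10.82 = 1.8062.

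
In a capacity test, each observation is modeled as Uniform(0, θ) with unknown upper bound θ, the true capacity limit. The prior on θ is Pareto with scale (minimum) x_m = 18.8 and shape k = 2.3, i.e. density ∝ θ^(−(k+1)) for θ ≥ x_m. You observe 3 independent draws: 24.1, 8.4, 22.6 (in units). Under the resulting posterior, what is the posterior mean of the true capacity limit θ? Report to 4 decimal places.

A Pareto(scale x_m, shape k) prior on the upper bound θ of Uniform(0, θ) is conjugate: posterior is Pareto(max(x_m, max xᵢ), k + n).
Sample maximum = 24.1; prior scale x_m = 18.8 → posterior scale = max = 24.1.
Posterior shape = 2.3 + 3 = 5.3.
E[θ|data] = k·x_m/(k−1) = 5.3·24.1/4.3 = 29.7047.

29.7047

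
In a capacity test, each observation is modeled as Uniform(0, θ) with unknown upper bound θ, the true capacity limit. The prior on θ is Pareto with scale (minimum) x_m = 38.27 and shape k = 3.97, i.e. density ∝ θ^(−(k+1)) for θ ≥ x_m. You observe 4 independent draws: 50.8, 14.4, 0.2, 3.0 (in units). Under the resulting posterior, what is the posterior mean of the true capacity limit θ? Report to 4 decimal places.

A Pareto(scale x_m, shape k) prior on the upper bound θ of Uniform(0, θ) is conjugate: posterior is Pareto(max(x_m, max xᵢ), k + n).
Sample maximum = 50.8; prior scale x_m = 38.27 → posterior scale = max = 50.80.
Posterior shape = 3.97 + 4 = 7.97.
E[θ|data] = k·x_m/(k−1) = 7.97·50.80/6.97 = 58.0884.

58.0884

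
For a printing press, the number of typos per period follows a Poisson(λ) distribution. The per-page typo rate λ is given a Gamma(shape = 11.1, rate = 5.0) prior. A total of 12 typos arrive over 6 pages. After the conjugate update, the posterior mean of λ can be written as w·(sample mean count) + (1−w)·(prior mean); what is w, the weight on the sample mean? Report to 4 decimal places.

With a Gamma(shape α, rate β) prior, the Poisson likelihood is conjugate: the posterior is Gamma(α + ΣXᵢ, β + n).
Posterior mean = (α₀+S)/(β₀+n) = [n/(β₀+n)]·(S/n) + [β₀/(β₀+n)]·(α₀/β₀), so only n and β₀ enter the weight.
Weight on data w = n/(β₀+n) = 6/(5.0+6) = 6/11.0 = 0.5455.

0.5455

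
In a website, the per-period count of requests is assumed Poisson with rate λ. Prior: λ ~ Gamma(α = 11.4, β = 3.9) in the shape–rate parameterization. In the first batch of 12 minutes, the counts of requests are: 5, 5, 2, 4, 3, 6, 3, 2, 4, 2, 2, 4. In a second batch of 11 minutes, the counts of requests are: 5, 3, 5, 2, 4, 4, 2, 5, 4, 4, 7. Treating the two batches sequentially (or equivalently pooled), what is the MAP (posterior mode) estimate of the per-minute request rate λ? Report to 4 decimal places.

With a Gamma(shape α, rate β) prior, the Poisson likelihood is conjugate: the posterior is Gamma(α + ΣXᵢ, β + n).
Batch 1: sum of counts S = 42 over n = 12 minutes.
After batch 1: Gamma(α+S, β+n) = Gamma(11.4+42, 3.9+12) = Gamma(53.4, 15.9).
Batch 2: sum of counts S = 45 over n = 11 minutes.
After batch 2: Gamma(α+S, β+n) = Gamma(53.4+45, 15.9+11) = Gamma(98.4, 26.9).
Mode of Gamma(α,β) for α≥1 is (α−1)/β = 97.4/26.9 = 3.6208.

3.6208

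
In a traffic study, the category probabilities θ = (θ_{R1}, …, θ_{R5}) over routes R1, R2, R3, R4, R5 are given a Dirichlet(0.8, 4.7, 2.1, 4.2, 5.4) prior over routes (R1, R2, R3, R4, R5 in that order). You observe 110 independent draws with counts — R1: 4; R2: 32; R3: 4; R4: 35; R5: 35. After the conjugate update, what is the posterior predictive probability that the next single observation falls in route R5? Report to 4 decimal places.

0.3176

The Dirichlet prior is conjugate to the Multinomial likelihood: each posterior αⱼ = prior αⱼ + observed count nⱼ.
Posterior concentration: (4.8, 36.7, 6.1, 39.2, 40.4), total = 127.2.
P(next = R5 | data) = α_{R5}/Σα = 0.3176.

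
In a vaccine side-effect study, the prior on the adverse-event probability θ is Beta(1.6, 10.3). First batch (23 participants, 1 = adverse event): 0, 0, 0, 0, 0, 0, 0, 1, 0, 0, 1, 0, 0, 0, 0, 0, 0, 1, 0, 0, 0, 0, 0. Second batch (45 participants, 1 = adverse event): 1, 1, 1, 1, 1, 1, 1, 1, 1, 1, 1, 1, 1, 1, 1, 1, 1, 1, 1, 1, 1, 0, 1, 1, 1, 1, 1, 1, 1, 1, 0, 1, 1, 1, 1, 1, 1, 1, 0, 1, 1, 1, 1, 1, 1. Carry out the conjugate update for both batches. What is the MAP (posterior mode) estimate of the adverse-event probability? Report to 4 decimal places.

0.5854

The Beta prior is conjugate to a Binomial/Bernoulli likelihood; the update adds successes to α and failures to β.
After batch 1: Beta(1.6+3, 10.3+20) = Beta(4.6, 30.3).
After batch 2: Beta(4.6+42, 30.3+3) = Beta(46.6, 33.3).
Mode of Beta(a,b) for a,b>1 is (a−1)/(a+b−2) = 45.6/77.9 = 0.5854.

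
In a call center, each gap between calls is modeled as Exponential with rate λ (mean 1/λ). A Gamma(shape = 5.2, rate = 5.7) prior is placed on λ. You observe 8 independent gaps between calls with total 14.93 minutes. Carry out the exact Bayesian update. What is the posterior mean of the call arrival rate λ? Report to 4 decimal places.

With a Gamma(shape α, rate β) prior on the exponential rate λ, the posterior after n observations with total T = Σxᵢ is Gamma(α+n, β+T).
Posterior: Gamma(5.2+8, 5.7+14.93) = Gamma(13.2, 20.63).
Posterior mean of λ = α/β = 13.2/20.63 = 0.6398.

0.6398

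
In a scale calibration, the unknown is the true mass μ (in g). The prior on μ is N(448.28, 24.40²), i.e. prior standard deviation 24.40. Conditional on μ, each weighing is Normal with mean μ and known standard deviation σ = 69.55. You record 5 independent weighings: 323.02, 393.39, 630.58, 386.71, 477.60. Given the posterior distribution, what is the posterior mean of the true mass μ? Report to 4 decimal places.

445.9866

For Normal data with known variance σ², a Normal(μ₀, σ₀²) prior on μ is conjugate. Posterior precision = 1/σ₀² + n/σ²; posterior mean is the precision-weighted average of μ₀ and x̄.
Σxᵢ = 323.02 + 393.39 + 630.58 + 386.71 + 477.60 = 2211.3, so n·x̄ = 2211.3.
σ₀² = 24.40² = 595.36, σ² = 69.55² = 4837.2025; σ² + n·σ₀² = 4837.2025 + 5·595.36 = 7814.0025.
Posterior mean = (μ₀/σ₀² + n·x̄/σ²)/(1/σ₀² + n/σ²) = (σ²·μ₀ + σ₀²·n·x̄)/(σ² + n·σ₀²) = (4837.2025·448.28 + 595.36·2211.3)/7814.0025 = 3484940.7047/7814.0025 = 445.9866.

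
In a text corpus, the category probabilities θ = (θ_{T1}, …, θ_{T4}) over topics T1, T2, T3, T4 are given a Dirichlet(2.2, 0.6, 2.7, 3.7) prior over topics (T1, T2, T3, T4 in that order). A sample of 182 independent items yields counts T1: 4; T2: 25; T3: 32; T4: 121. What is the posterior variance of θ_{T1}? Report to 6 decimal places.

The Dirichlet prior is conjugate to the Multinomial likelihood: each posterior αⱼ = prior αⱼ + observed count nⱼ.
Posterior concentration: (6.2, 25.6, 34.7, 124.7), total = 191.2.
Var[θ_j] = α_j(Σα−α_j)/((Σα)²(Σα+1)) = 6.2·185.0/(191.2²·192.2) = 0.000163.

0.000163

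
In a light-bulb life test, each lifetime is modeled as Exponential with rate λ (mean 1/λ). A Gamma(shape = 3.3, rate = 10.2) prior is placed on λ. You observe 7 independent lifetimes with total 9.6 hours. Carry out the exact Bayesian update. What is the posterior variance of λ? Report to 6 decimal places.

0.026273

With a Gamma(shape α, rate β) prior on the exponential rate λ, the posterior after n observations with total T = Σxᵢ is Gamma(α+n, β+T).
Posterior: Gamma(3.3+7, 10.2+9.6) = Gamma(10.3, 19.8).
Var = α/β² = 0.026273.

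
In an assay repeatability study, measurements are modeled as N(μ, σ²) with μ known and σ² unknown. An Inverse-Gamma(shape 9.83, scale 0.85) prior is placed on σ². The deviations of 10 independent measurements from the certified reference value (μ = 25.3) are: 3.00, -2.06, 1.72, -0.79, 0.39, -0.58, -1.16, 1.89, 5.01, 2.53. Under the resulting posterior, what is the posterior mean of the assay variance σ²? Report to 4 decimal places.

With known mean μ and an Inverse-Gamma(α, β) prior on σ², the Normal likelihood is conjugate: posterior is Inv-Gamma(α + n/2, β + Σ(xᵢ−μ)²/2).
Σ(xᵢ−μ)² = (3.00)² + (-2.06)² + (1.72)² + (-0.79)² + (0.39)² + (-0.58)² + (-1.16)² + (1.89)² + (5.01)² + (2.53)² = 53.7333.
Posterior: Inv-Gamma(9.83 + 10/2, 0.85 + 53.7333/2) = Inv-Gamma(14.83, 27.71665).
E[σ²|data] = β/(α−1) = 27.71665/13.83 = 2.0041.

2.0041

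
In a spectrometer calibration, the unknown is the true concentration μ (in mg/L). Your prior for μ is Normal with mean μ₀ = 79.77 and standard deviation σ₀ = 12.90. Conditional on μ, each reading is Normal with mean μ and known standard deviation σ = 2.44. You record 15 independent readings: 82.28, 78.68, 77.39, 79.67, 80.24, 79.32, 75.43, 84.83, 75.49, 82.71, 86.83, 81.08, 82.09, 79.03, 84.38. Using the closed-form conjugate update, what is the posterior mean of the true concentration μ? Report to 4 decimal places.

For Normal data with known variance σ², a Normal(μ₀, σ₀²) prior on μ is conjugate. Posterior precision = 1/σ₀² + n/σ²; posterior mean is the precision-weighted average of μ₀ and x̄.
Σxᵢ = 82.28 + 78.68 + 77.39 + 79.67 + 80.24 + 79.32 + 75.43 + 84.83 + 75.49 + 82.71 + 86.83 + 81.08 + 82.09 + 79.03 + 84.38 = 1209.45, so n·x̄ = 1209.45.
σ₀² = 12.90² = 166.41, σ² = 2.44² = 5.9536; σ² + n·σ₀² = 5.9536 + 15·166.41 = 2502.1036.
Posterior mean = (μ₀/σ₀² + n·x̄/σ²)/(1/σ₀² + n/σ²) = (σ²·μ₀ + σ₀²·n·x̄)/(σ² + n·σ₀²) = (5.9536·79.77 + 166.41·1209.45)/2502.1036 = 201739.493172/2502.1036 = 80.6280.

80.6280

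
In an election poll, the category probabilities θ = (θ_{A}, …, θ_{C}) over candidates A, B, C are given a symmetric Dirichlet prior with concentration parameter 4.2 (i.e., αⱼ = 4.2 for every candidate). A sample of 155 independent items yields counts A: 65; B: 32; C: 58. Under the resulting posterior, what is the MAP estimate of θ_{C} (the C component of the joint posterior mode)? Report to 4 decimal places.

0.3718

The Dirichlet prior is conjugate to the Multinomial likelihood: each posterior αⱼ = prior αⱼ + observed count nⱼ.
Posterior concentration: (69.2, 36.2, 62.2), total = 167.6.
Joint mode component: (α_{C}−1)/(Σα−K) = 61.2/164.6 = 0.3718.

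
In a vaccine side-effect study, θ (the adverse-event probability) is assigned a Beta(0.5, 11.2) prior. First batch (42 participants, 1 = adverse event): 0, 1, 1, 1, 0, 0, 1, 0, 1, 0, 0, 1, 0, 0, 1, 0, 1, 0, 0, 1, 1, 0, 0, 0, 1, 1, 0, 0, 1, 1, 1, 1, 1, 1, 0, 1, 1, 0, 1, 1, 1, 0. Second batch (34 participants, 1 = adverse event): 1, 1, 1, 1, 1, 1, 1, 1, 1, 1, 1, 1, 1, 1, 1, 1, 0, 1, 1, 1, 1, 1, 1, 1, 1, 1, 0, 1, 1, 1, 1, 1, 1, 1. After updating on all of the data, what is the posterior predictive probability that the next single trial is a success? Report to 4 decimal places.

0.6328

The Beta prior is conjugate to a Binomial/Bernoulli likelihood; the update adds successes to α and failures to β.
After batch 1: Beta(0.5+23, 11.2+19) = Beta(23.5, 30.2).
After batch 2: Beta(23.5+32, 30.2+2) = Beta(55.5, 32.2).
For a single future Bernoulli trial, P(success | data) = α/(α+β) = 0.6328.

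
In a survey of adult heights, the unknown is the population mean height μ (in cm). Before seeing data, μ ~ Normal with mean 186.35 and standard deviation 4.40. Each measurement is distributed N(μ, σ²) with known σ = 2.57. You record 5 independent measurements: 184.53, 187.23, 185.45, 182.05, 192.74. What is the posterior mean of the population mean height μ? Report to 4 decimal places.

For Normal data with known variance σ², a Normal(μ₀, σ₀²) prior on μ is conjugate. Posterior precision = 1/σ₀² + n/σ²; posterior mean is the precision-weighted average of μ₀ and x̄.
Σxᵢ = 184.53 + 187.23 + 185.45 + 182.05 + 192.74 = 932, so n·x̄ = 932.
σ₀² = 4.40² = 19.36, σ² = 2.57² = 6.6049; σ² + n·σ₀² = 6.6049 + 5·19.36 = 103.4049.
Posterior mean = (μ₀/σ₀² + n·x̄/σ²)/(1/σ₀² + n/σ²) = (σ²·μ₀ + σ₀²·n·x̄)/(σ² + n·σ₀²) = (6.6049·186.35 + 19.36·932)/103.4049 = 19274.343115/103.4049 = 186.3968.

186.3968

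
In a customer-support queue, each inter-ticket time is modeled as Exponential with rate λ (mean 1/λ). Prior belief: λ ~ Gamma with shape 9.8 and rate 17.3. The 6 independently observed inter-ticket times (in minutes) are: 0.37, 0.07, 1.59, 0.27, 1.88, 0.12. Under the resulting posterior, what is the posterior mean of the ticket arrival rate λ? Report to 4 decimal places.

0.7315

With a Gamma(shape α, rate β) prior on the exponential rate λ, the posterior after n observations with total T = Σxᵢ is Gamma(α+n, β+T).
Sum of observations T = 4.30 minutes; n = 6.
Posterior: Gamma(9.8+6, 17.3+4.30) = Gamma(15.8, 21.60).
Posterior mean of λ = α/β = 15.8/21.60 = 0.7315.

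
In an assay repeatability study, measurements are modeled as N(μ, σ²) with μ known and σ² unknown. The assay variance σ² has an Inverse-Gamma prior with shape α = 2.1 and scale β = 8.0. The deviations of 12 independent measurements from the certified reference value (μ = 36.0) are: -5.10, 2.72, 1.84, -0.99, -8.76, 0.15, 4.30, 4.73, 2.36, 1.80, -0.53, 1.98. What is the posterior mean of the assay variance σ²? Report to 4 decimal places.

12.9865

With known mean μ and an Inverse-Gamma(α, β) prior on σ², the Normal likelihood is conjugate: posterior is Inv-Gamma(α + n/2, β + Σ(xᵢ−μ)²/2).
Σ(xᵢ−μ)² = (-5.10)² + (2.72)² + (1.84)² + (-0.99)² + (-8.76)² + (0.15)² + (4.30)² + (4.73)² + (2.36)² + (1.80)² + (-0.53)² + (1.98)² = 168.4080.
Posterior: Inv-Gamma(2.1 + 12/2, 8.0 + 168.4080/2) = Inv-Gamma(8.10, 92.20400).
E[σ²|data] = β/(α−1) = 92.20400/7.10 = 12.9865.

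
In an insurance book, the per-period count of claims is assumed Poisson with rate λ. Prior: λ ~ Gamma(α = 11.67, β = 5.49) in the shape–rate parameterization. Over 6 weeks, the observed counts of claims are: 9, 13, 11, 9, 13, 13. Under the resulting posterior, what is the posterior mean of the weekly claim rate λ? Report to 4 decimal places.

With a Gamma(shape α, rate β) prior, the Poisson likelihood is conjugate: the posterior is Gamma(α + ΣXᵢ, β + n).
Sum of counts S = 68 over n = 6 weeks.
Posterior: Gamma(α+S, β+n) = Gamma(11.67+68, 5.49+6) = Gamma(79.67, 11.49).
Posterior mean = α/β = 79.67/11.49 = 6.9339.

6.9339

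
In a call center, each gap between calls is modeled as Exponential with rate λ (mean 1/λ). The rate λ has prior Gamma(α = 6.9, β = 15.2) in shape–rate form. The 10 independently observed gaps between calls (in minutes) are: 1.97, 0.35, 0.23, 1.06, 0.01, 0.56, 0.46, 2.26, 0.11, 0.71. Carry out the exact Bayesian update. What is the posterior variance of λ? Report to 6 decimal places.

With a Gamma(shape α, rate β) prior on the exponential rate λ, the posterior after n observations with total T = Σxᵢ is Gamma(α+n, β+T).
Sum of observations T = 7.72 minutes; n = 10.
Posterior: Gamma(6.9+10, 15.2+7.72) = Gamma(16.9, 22.92).
Var = α/β² = 0.032170.

0.032170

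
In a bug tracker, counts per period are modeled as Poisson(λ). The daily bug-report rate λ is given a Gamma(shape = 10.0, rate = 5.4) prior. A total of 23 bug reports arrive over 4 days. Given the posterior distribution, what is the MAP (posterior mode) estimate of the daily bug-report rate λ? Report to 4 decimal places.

3.4043

With a Gamma(shape α, rate β) prior, the Poisson likelihood is conjugate: the posterior is Gamma(α + ΣXᵢ, β + n).
Posterior: Gamma(α+S, β+n) = Gamma(10.0+23, 5.4+4) = Gamma(33.0, 9.4).
Mode of Gamma(α,β) for α≥1 is (α−1)/β = 32.0/9.4 = 3.4043.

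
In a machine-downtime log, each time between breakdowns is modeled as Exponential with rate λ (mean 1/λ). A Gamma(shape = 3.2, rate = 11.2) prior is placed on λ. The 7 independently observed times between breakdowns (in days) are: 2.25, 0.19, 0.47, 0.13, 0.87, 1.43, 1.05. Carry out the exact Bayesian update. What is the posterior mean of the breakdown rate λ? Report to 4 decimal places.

0.5799

With a Gamma(shape α, rate β) prior on the exponential rate λ, the posterior after n observations with total T = Σxᵢ is Gamma(α+n, β+T).
Sum of observations T = 6.39 days; n = 7.
Posterior: Gamma(3.2+7, 11.2+6.39) = Gamma(10.2, 17.59).
Posterior mean of λ = α/β = 10.2/17.59 = 0.5799.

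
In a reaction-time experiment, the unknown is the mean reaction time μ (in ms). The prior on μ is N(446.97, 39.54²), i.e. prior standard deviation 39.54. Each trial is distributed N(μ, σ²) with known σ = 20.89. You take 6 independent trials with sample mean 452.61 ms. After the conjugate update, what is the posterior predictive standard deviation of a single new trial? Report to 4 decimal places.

22.4920

For Normal data with known variance σ², a Normal(μ₀, σ₀²) prior on μ is conjugate. Posterior precision = 1/σ₀² + n/σ²; posterior mean is the precision-weighted average of μ₀ and x̄.
σ₀² = 39.54² = 1563.4116, σ² = 20.89² = 436.3921; σ² + n·σ₀² = 436.3921 + 6·1563.4116 = 9816.8617.
Posterior precision = 1/σ₀² + n/σ² = 1/1563.4116 + 6/436.3921 = (σ² + n·σ₀²)/(σ₀²σ²) = 9816.8617/(1563.4116·436.3921); posterior variance σₙ² = σ₀²σ²/(σ² + n·σ₀²) = 1563.4116·436.3921/9816.8617 = 69.498837.
Predictive variance for one new observation = σₙ² + σ² = 1563.4116·436.3921/9816.8617 + 436.3921 = σ²·(σ₀² + 9816.8617)/9816.8617 = 436.3921·11380.2733/9816.8617 = 505.890937; SD = √(436.3921·11380.2733/9816.8617) = 22.4920.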